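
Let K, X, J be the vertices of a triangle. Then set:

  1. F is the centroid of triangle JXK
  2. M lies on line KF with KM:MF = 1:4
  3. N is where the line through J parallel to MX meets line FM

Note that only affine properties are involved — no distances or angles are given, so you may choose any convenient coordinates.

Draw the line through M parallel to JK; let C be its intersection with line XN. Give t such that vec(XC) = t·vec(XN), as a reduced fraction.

Assign K = (0, 0), X = (1, 0), J = (0, 1) — the answer is frame-independent, so this choice is without loss of generality.
1. F is the centroid of triangle JXK ⇒ F = (1/3, 1/3)
2. M lies on line KF with KM:MF = 1:4 ⇒ M = (1/15, 1/15)
3. N is where the line through J parallel to MX meets line FM ⇒ N = (14/15, 14/15)
through M parallel to JK: direction (0, -1); meets XN at C = (1/15, 196/15)
C = X + t·(N−X) with t = 14

t = 14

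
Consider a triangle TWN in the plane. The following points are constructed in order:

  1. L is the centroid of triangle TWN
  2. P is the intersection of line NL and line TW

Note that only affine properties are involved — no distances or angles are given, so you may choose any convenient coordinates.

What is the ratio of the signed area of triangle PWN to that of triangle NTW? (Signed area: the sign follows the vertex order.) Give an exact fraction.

[PWN]:[NTW] = 1/2

Set T = (0, 0), W = (1, 0), N = (0, 1); any affine frame gives the same invariant.
1. L is the centroid of triangle TWN ⇒ L = (1/3, 1/3)
2. P is the intersection of line NL and line TW ⇒ P = (1/2, 0)
2·[PWN] = 1/2, 2·[NTW] = 1
[PWN]:[NTW] = 1/2:1 = 1/2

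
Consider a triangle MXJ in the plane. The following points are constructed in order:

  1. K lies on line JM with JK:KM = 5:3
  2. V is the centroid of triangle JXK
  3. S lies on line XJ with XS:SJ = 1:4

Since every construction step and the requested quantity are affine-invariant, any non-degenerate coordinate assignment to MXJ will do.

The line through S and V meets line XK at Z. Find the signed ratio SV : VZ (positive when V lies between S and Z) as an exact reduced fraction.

SV:VZ = -2/5

Set M = (0, 0), X = (1, 0), J = (0, 1); any affine frame gives the same invariant.
1. K lies on line JM with JK:KM = 5:3 ⇒ K = (0, 3/8)
2. V is the centroid of triangle JXK ⇒ V = (1/3, 11/24)
3. S lies on line XJ with XS:SJ = 1:4 ⇒ S = (4/5, 1/5)
line SV meets XK at Z = (3/2, -3/16)
V = S + t·(Z−S) with t = -2/3, so SV:VZ = -2/3:5/3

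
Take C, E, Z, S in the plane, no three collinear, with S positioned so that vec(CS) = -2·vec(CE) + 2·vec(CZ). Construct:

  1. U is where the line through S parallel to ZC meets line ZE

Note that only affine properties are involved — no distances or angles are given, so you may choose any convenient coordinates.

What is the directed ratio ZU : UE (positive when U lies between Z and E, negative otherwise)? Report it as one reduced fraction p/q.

ZU:UE = -2/3

Set C = (0, 0), E = (1, 0), Z = (0, 1), S = (-2, 2); any affine frame gives the same invariant.
1. U is where the line through S parallel to ZC meets line ZE ⇒ U = (-2, 3)
U = Z + t·(E−Z) with t = -2, so ZU:UE = t:(1−t) = -2:3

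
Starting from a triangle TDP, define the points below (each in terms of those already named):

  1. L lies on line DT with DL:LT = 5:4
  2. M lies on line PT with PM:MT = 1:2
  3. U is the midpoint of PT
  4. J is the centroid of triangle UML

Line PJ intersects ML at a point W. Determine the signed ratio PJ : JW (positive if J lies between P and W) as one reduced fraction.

Set T = (0, 0), D = (1, 0), P = (0, 1); any affine frame gives the same invariant.
1. L lies on line DT with DL:LT = 5:4 ⇒ L = (4/9, 0)
2. M lies on line PT with PM:MT = 1:2 ⇒ M = (0, 2/3)
3. U is the midpoint of PT ⇒ U = (0, 1/2)
4. J is the centroid of triangle UML ⇒ J = (4/27, 7/18)
line PJ meets ML at W = (8/63, 10/21)
J = P + t·(W−P) with t = 7/6, so PJ:JW = 7/6:-1/6

PJ:JW = -7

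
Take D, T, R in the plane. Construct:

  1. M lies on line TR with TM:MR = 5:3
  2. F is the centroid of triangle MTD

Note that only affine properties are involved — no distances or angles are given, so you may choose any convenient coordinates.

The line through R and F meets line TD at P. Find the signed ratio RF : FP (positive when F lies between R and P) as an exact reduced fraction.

RF:FP = 19/5

Work in coordinates with D = (0, 0), T = (1, 0), R = (0, 1).
1. M lies on line TR with TM:MR = 5:3 ⇒ M = (3/8, 5/8)
2. F is the centroid of triangle MTD ⇒ F = (11/24, 5/24)
line RF meets TD at P = (11/19, 0)
F = R + t·(P−R) with t = 19/24, so RF:FP = 19/24:5/24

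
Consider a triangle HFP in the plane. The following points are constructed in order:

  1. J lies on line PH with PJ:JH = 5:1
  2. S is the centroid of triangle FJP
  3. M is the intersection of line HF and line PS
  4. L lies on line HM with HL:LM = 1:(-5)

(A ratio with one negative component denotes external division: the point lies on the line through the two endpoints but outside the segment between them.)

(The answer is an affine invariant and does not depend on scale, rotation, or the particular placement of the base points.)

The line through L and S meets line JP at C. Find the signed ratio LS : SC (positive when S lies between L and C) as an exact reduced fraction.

LS:SC = -31/22

Assign H = (0, 0), F = (1, 0), P = (0, 1) — the answer is frame-independent, so this choice is without loss of generality.
1. J lies on line PH with PJ:JH = 5:1 ⇒ J = (0, 1/6)
2. S is the centroid of triangle FJP ⇒ S = (1/3, 7/18)
3. M is the intersection of line HF and line PS ⇒ M = (6/11, 0)
4. L lies on line HM with HL:LM = 1:(-5) ⇒ L = (-3/22, 0)
line LS meets JP at C = (0, 7/62)
S = L + t·(C−L) with t = 31/9, so LS:SC = 31/9:-22/9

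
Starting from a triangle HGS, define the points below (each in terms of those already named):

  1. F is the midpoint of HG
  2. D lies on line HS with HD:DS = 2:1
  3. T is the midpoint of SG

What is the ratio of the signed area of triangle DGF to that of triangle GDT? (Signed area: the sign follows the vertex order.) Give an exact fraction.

[DGF]:[GDT] = 2

Choose coordinates H = (0, 0), G = (1, 0), S = (0, 1).
1. F is the midpoint of HG ⇒ F = (1/2, 0)
2. D lies on line HS with HD:DS = 2:1 ⇒ D = (0, 2/3)
3. T is the midpoint of SG ⇒ T = (1/2, 1/2)
2·[DGF] = -1/3, 2·[GDT] = -1/6
[DGF]:[GDT] = -1/3:-1/6 = 2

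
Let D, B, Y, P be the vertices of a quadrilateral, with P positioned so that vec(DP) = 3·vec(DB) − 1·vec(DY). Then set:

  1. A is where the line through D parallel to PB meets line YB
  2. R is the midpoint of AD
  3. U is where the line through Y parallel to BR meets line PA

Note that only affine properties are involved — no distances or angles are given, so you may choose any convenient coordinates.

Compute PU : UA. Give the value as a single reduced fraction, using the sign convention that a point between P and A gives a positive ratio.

Work in coordinates with D = (0, 0), B = (1, 0), Y = (0, 1), P = (3, -1).
1. A is where the line through D parallel to PB meets line YB ⇒ A = (2, -1)
2. R is the midpoint of AD ⇒ R = (1, -1/2)
3. U is where the line through Y parallel to BR meets line PA ⇒ U = (0, -1)
U = P + t·(A−P) with t = 3, so PU:UA = t:(1−t) = 3:-2

PU:UA = -3/2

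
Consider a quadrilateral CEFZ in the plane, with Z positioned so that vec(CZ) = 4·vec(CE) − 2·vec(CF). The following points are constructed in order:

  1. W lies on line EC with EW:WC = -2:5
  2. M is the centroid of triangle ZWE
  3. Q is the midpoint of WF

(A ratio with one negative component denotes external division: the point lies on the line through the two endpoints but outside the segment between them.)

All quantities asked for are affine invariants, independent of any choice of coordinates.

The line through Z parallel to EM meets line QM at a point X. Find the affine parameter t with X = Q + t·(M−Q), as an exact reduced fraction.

t = 17/9

Choose coordinates C = (0, 0), E = (1, 0), F = (0, 1), Z = (4, -2).
1. W lies on line EC with EW:WC = -2:5 ⇒ W = (5/3, 0)
2. M is the centroid of triangle ZWE ⇒ M = (20/9, -2/3)
3. Q is the midpoint of WF ⇒ Q = (5/6, 1/2)
through Z parallel to EM: direction (11/9, -2/3); meets QM at X = (280/81, -46/27)
X = Q + t·(M−Q) with t = 17/9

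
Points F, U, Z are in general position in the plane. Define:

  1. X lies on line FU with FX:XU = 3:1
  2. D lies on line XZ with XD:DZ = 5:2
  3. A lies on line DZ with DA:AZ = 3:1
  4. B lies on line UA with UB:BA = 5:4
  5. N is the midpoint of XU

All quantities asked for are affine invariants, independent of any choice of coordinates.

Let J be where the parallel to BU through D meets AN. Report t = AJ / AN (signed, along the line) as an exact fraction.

t = 6/13

Set F = (0, 0), U = (1, 0), Z = (0, 1); any affine frame gives the same invariant.
1. X lies on line FU with FX:XU = 3:1 ⇒ X = (3/4, 0)
2. D lies on line XZ with XD:DZ = 5:2 ⇒ D = (3/14, 5/7)
3. A lies on line DZ with DA:AZ = 3:1 ⇒ A = (3/56, 13/14)
4. B lies on line UA with UB:BA = 5:4 ⇒ B = (239/504, 65/126)
5. N is the midpoint of XU ⇒ N = (7/8, 0)
through D parallel to BU: direction (265/504, -65/126); meets AN at J = (45/104, 1/2)
J = A + t·(N−A) with t = 6/13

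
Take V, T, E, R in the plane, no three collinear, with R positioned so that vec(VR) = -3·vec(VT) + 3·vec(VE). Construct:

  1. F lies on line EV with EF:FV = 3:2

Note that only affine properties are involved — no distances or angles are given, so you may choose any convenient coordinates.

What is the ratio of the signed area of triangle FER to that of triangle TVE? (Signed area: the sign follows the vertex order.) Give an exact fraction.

[FER]:[TVE] = -9/5

Assign V = (0, 0), T = (1, 0), E = (0, 1), R = (-3, 3) — the answer is frame-independent, so this choice is without loss of generality.
1. F lies on line EV with EF:FV = 3:2 ⇒ F = (0, 2/5)
2·[FER] = 9/5, 2·[TVE] = -1
[FER]:[TVE] = 9/5:-1 = -9/5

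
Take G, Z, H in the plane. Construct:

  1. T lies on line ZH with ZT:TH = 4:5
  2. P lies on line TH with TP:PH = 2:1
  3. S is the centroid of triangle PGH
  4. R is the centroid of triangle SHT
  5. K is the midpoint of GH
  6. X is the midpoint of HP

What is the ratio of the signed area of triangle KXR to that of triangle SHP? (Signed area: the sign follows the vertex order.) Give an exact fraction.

[KXR]:[SHP] = 13/12

Work in coordinates with G = (0, 0), Z = (1, 0), H = (0, 1).
1. T lies on line ZH with ZT:TH = 4:5 ⇒ T = (5/9, 4/9)
2. P lies on line TH with TP:PH = 2:1 ⇒ P = (5/27, 22/27)
3. S is the centroid of triangle PGH ⇒ S = (5/81, 49/81)
4. R is the centroid of triangle SHT ⇒ R = (50/243, 166/243)
5. K is the midpoint of GH ⇒ K = (0, 1/2)
6. X is the midpoint of HP ⇒ X = (5/54, 49/54)
2·[KXR] = -65/972, 2·[SHP] = -5/81
[KXR]:[SHP] = -65/972:-5/81 = 13/12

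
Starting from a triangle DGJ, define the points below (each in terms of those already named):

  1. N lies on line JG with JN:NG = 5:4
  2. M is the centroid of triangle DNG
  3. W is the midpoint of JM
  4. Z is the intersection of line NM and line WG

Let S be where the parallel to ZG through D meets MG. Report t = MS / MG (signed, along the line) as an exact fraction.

t = -22/9

Assign D = (0, 0), G = (1, 0), J = (0, 1) — the answer is frame-independent, so this choice is without loss of generality.
1. N lies on line JG with JN:NG = 5:4 ⇒ N = (5/9, 4/9)
2. M is the centroid of triangle DNG ⇒ M = (14/27, 4/27)
3. W is the midpoint of JM ⇒ W = (7/27, 31/54)
4. Z is the intersection of line NM and line WG ⇒ Z = (191/351, 124/351)
through D parallel to ZG: direction (160/351, -124/351); meets MG at S = (-160/243, 124/243)
S = M + t·(G−M) with t = -22/9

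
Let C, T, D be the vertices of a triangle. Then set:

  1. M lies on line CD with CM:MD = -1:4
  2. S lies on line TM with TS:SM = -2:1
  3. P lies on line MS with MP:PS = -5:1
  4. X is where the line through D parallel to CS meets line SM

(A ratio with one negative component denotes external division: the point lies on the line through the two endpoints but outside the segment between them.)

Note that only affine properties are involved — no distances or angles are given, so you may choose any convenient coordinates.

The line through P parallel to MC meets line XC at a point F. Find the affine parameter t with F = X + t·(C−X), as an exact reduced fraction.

t = 11/16

Set C = (0, 0), T = (1, 0), D = (0, 1); any affine frame gives the same invariant.
1. M lies on line CD with CM:MD = -1:4 ⇒ M = (0, -1/3)
2. S lies on line TM with TS:SM = -2:1 ⇒ S = (-1, -2/3)
3. P lies on line MS with MP:PS = -5:1 ⇒ P = (-5/4, -3/4)
4. X is where the line through D parallel to CS meets line SM ⇒ X = (-4, -5/3)
through P parallel to MC: direction (0, 1/3); meets XC at F = (-5/4, -25/48)
F = X + t·(C−X) with t = 11/16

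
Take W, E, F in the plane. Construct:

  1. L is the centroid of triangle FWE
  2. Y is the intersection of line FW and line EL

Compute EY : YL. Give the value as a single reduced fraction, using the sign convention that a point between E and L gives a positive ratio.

Assign W = (0, 0), E = (1, 0), F = (0, 1) — the answer is frame-independent, so this choice is without loss of generality.
1. L is the centroid of triangle FWE ⇒ L = (1/3, 1/3)
2. Y is the intersection of line FW and line EL ⇒ Y = (0, 1/2)
Y = E + t·(L−E) with t = 3/2, so EY:YL = t:(1−t) = 3/2:-1/2

EY:YL = -3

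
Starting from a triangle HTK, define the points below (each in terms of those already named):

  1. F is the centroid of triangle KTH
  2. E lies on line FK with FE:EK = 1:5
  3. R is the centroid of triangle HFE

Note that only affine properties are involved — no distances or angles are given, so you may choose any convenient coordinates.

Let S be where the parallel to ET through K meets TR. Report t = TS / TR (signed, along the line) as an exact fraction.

Assign H = (0, 0), T = (1, 0), K = (0, 1) — the answer is frame-independent, so this choice is without loss of generality.
1. F is the centroid of triangle KTH ⇒ F = (1/3, 1/3)
2. E lies on line FK with FE:EK = 1:5 ⇒ E = (5/18, 4/9)
3. R is the centroid of triangle HFE ⇒ R = (11/54, 7/27)
through K parallel to ET: direction (13/18, -4/9); meets TR at S = (377/162, -35/81)
S = T + t·(R−T) with t = -5/3

t = -5/3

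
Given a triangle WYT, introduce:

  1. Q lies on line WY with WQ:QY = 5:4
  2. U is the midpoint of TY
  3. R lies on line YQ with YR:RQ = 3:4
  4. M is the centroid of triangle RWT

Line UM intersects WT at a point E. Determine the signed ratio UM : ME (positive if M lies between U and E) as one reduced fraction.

UM:ME = 29/34

Set W = (0, 0), Y = (1, 0), T = (0, 1); any affine frame gives the same invariant.
1. Q lies on line WY with WQ:QY = 5:4 ⇒ Q = (5/9, 0)
2. U is the midpoint of TY ⇒ U = (1/2, 1/2)
3. R lies on line YQ with YR:RQ = 3:4 ⇒ R = (17/21, 0)
4. M is the centroid of triangle RWT ⇒ M = (17/63, 1/3)
line UM meets WT at E = (0, 4/29)
M = U + t·(E−U) with t = 29/63, so UM:ME = 29/63:34/63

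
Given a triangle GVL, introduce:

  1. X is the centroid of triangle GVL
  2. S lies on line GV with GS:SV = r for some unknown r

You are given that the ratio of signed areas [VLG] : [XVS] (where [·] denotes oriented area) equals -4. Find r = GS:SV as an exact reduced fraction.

Assign G = (0, 0), V = (1, 0), L = (0, 1) — the answer is frame-independent, so this choice is without loss of generality.
1. X is the centroid of triangle GVL ⇒ X = (1/3, 1/3)
2. With GS:SV = r, write λ = r/(r+1) so S = G + λ·(V−G); S is affine-linear in λ
Every point depending on S is an affine combination of S and λ-independent points, so each such coordinate is linear in λ; the λ² term in each signed area is a multiple of (V−G)×(V−G) = 0, so 2·[VLG] and 2·[XVS] are each linear in λ. Evaluating at λ=0 and λ=1:
  2·[VLG] = 1,   2·[XVS] = 1/3·λ − 1/3
So [VLG]:[XVS] = (1) / (1/3·λ − 1/3). Setting this equal to -4:
  1 = -4·(1/3·λ − 1/3)  ⇒  λ = 1/4
Then r = λ/(1−λ) = (1/4)/(3/4) = 1/3. Check: with r = 1/3, S = (1/4, 0) and [VLG]:[XVS] = -4 as required.

r = 1/3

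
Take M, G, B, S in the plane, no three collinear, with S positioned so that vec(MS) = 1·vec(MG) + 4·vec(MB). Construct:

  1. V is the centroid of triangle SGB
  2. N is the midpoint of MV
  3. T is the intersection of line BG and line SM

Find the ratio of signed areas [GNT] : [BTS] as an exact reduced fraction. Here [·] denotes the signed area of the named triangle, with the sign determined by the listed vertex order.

Assign M = (0, 0), G = (1, 0), B = (0, 1), S = (1, 4) — the answer is frame-independent, so this choice is without loss of generality.
1. V is the centroid of triangle SGB ⇒ V = (2/3, 5/3)
2. N is the midpoint of MV ⇒ N = (1/3, 5/6)
3. T is the intersection of line BG and line SM ⇒ T = (1/5, 4/5)
2·[GNT] = 2/15, 2·[BTS] = 4/5
[GNT]:[BTS] = 2/15:4/5 = 1/6

[GNT]:[BTS] = 1/6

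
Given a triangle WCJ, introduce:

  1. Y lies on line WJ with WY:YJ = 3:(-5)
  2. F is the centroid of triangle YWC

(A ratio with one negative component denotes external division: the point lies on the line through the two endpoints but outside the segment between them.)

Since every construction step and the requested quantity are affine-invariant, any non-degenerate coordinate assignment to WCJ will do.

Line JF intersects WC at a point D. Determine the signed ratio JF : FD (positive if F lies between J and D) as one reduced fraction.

Work in coordinates with W = (0, 0), C = (1, 0), J = (0, 1).
1. Y lies on line WJ with WY:YJ = 3:(-5) ⇒ Y = (0, -3/2)
2. F is the centroid of triangle YWC ⇒ F = (1/3, -1/2)
line JF meets WC at D = (2/9, 0)
F = J + t·(D−J) with t = 3/2, so JF:FD = 3/2:-1/2

JF:FD = -3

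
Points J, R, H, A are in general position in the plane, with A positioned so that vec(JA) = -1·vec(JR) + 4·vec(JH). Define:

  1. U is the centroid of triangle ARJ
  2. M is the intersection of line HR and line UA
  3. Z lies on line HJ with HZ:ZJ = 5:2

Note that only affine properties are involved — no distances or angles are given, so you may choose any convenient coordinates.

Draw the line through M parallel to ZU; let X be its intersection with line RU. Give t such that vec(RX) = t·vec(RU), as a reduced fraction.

Work in coordinates with J = (0, 0), R = (1, 0), H = (0, 1), A = (-1, 4).
1. U is the centroid of triangle ARJ ⇒ U = (0, 4/3)
2. M is the intersection of line HR and line UA ⇒ M = (1/5, 4/5)
3. Z lies on line HJ with HZ:ZJ = 5:2 ⇒ Z = (0, 2/7)
through M parallel to ZU: direction (0, 22/21); meets RU at X = (1/5, 16/15)
X = R + t·(U−R) with t = 4/5

t = 4/5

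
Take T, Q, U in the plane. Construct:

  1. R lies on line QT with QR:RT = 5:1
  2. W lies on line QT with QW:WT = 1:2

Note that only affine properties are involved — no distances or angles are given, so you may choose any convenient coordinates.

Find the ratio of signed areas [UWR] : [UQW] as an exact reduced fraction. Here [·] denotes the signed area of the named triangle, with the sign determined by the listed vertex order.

[UWR]:[UQW] = 3/2

Assign T = (0, 0), Q = (1, 0), U = (0, 1) — the answer is frame-independent, so this choice is without loss of generality.
1. R lies on line QT with QR:RT = 5:1 ⇒ R = (1/6, 0)
2. W lies on line QT with QW:WT = 1:2 ⇒ W = (2/3, 0)
2·[UWR] = -1/2, 2·[UQW] = -1/3
[UWR]:[UQW] = -1/2:-1/3 = 3/2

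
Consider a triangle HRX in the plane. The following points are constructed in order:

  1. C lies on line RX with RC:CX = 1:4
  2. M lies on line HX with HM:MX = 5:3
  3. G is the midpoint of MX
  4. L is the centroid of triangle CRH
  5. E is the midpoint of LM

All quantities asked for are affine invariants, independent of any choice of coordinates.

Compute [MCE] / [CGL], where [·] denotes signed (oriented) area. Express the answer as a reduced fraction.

[MCE]:[CGL] = -23/55

Set H = (0, 0), R = (1, 0), X = (0, 1); any affine frame gives the same invariant.
1. C lies on line RX with RC:CX = 1:4 ⇒ C = (4/5, 1/5)
2. M lies on line HX with HM:MX = 5:3 ⇒ M = (0, 5/8)
3. G is the midpoint of MX ⇒ G = (0, 13/16)
4. L is the centroid of triangle CRH ⇒ L = (3/5, 1/15)
5. E is the midpoint of LM ⇒ E = (3/10, 83/240)
2·[MCE] = -23/240, 2·[CGL] = 11/48
[MCE]:[CGL] = -23/240:11/48 = -23/55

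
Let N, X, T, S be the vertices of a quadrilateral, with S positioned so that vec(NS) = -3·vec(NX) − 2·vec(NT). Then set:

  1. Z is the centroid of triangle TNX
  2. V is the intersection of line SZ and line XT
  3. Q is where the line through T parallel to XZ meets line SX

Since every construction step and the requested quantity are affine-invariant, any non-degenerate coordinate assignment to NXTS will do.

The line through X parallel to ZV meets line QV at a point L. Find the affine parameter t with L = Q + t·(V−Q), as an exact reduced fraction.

Choose coordinates N = (0, 0), X = (1, 0), T = (0, 1), S = (-3, -2).
1. Z is the centroid of triangle TNX ⇒ Z = (1/3, 1/3)
2. V is the intersection of line SZ and line XT ⇒ V = (9/17, 8/17)
3. Q is where the line through T parallel to XZ meets line SX ⇒ Q = (3/2, 1/4)
through X parallel to ZV: direction (10/51, 7/51); meets QV at L = (71/51, 14/51)
L = Q + t·(V−Q) with t = 1/9

t = 1/9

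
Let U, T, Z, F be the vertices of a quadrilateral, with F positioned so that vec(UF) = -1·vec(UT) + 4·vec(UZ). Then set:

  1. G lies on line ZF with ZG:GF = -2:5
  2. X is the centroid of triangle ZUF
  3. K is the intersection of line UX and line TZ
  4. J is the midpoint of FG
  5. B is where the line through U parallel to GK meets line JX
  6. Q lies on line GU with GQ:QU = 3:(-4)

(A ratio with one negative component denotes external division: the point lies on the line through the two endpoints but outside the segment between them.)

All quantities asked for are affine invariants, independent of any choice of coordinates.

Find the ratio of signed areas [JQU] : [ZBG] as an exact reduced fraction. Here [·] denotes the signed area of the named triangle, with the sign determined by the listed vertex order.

[JQU]:[ZBG] = -10/3

Choose coordinates U = (0, 0), T = (1, 0), Z = (0, 1), F = (-1, 4).
1. G lies on line ZF with ZG:GF = -2:5 ⇒ G = (2/3, -1)
2. X is the centroid of triangle ZUF ⇒ X = (-1/3, 5/3)
3. K is the intersection of line UX and line TZ ⇒ K = (-1/4, 5/4)
4. J is the midpoint of FG ⇒ J = (-1/6, 3/2)
5. B is where the line through U parallel to GK meets line JX ⇒ B = (-11/12, 9/4)
6. Q lies on line GU with GQ:QU = 3:(-4) ⇒ Q = (8/3, -4)
2·[JQU] = -10/3, 2·[ZBG] = 1
[JQU]:[ZBG] = -10/3:1 = -10/3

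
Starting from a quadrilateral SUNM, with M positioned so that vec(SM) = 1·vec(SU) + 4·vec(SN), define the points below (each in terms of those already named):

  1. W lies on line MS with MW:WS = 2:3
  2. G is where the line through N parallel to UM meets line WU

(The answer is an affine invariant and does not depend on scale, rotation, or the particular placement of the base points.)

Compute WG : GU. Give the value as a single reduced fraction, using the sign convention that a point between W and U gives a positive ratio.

WG:GU = -3/5

Work in coordinates with S = (0, 0), U = (1, 0), N = (0, 1), M = (1, 4).
1. W lies on line MS with MW:WS = 2:3 ⇒ W = (3/5, 12/5)
2. G is where the line through N parallel to UM meets line WU ⇒ G = (0, 6)
G = W + t·(U−W) with t = -3/2, so WG:GU = t:(1−t) = -3/2:5/2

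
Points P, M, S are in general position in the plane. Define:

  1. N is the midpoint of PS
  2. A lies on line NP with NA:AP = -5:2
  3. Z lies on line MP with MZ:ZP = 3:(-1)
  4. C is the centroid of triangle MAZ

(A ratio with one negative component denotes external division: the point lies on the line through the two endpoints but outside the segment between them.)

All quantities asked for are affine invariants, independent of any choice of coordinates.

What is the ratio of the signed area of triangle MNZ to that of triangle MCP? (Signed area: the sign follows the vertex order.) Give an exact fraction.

Set P = (0, 0), M = (1, 0), S = (0, 1); any affine frame gives the same invariant.
1. N is the midpoint of PS ⇒ N = (0, 1/2)
2. A lies on line NP with NA:AP = -5:2 ⇒ A = (0, -1/3)
3. Z lies on line MP with MZ:ZP = 3:(-1) ⇒ Z = (-1/2, 0)
4. C is the centroid of triangle MAZ ⇒ C = (1/6, -1/9)
2·[MNZ] = 3/4, 2·[MCP] = -1/9
[MNZ]:[MCP] = 3/4:-1/9 = -27/4

[MNZ]:[MCP] = -27/4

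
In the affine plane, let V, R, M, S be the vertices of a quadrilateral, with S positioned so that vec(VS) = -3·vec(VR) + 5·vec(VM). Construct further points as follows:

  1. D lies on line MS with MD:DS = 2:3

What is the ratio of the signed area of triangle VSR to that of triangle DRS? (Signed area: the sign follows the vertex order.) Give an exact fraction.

Work in coordinates with V = (0, 0), R = (1, 0), M = (0, 1), S = (-3, 5).
1. D lies on line MS with MD:DS = 2:3 ⇒ D = (-6/5, 13/5)
2·[VSR] = -5, 2·[DRS] = 3/5
[VSR]:[DRS] = -5:3/5 = -25/3

[VSR]:[DRS] = -25/3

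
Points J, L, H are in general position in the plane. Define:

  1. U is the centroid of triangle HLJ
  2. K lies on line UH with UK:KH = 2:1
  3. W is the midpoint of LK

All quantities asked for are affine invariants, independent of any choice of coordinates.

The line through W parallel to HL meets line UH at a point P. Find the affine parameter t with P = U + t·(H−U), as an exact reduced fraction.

t = 5/6

Choose coordinates J = (0, 0), L = (1, 0), H = (0, 1).
1. U is the centroid of triangle HLJ ⇒ U = (1/3, 1/3)
2. K lies on line UH with UK:KH = 2:1 ⇒ K = (1/9, 7/9)
3. W is the midpoint of LK ⇒ W = (5/9, 7/18)
through W parallel to HL: direction (1, -1); meets UH at P = (1/18, 8/9)
P = U + t·(H−U) with t = 5/6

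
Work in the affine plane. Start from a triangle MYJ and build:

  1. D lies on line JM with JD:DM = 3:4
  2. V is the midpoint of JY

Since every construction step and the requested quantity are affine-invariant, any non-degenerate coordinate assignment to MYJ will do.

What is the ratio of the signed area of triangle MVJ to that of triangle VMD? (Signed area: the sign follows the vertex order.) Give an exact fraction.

[MVJ]:[VMD] = -7/4

Work in coordinates with M = (0, 0), Y = (1, 0), J = (0, 1).
1. D lies on line JM with JD:DM = 3:4 ⇒ D = (0, 4/7)
2. V is the midpoint of JY ⇒ V = (1/2, 1/2)
2·[MVJ] = 1/2, 2·[VMD] = -2/7
[MVJ]:[VMD] = 1/2:-2/7 = -7/4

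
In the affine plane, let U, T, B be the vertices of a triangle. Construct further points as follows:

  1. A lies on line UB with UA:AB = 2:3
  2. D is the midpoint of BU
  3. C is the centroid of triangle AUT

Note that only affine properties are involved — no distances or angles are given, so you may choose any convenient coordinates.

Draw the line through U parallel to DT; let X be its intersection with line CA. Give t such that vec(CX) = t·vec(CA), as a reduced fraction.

Assign U = (0, 0), T = (1, 0), B = (0, 1) — the answer is frame-independent, so this choice is without loss of generality.
1. A lies on line UB with UA:AB = 2:3 ⇒ A = (0, 2/5)
2. D is the midpoint of BU ⇒ D = (0, 1/2)
3. C is the centroid of triangle AUT ⇒ C = (1/3, 2/15)
through U parallel to DT: direction (1, -1/2); meets CA at X = (4/3, -2/3)
X = C + t·(A−C) with t = -3

t = -3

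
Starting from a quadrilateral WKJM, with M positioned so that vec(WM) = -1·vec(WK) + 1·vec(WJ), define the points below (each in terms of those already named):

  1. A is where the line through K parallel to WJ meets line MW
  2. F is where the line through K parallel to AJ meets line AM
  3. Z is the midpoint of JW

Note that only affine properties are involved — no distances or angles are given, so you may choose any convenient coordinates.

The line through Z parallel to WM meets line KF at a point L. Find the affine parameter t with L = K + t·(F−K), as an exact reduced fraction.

t = 1/2

Choose coordinates W = (0, 0), K = (1, 0), J = (0, 1), M = (-1, 1).
1. A is where the line through K parallel to WJ meets line MW ⇒ A = (1, -1)
2. F is where the line through K parallel to AJ meets line AM ⇒ F = (2, -2)
3. Z is the midpoint of JW ⇒ Z = (0, 1/2)
through Z parallel to WM: direction (-1, 1); meets KF at L = (3/2, -1)
L = K + t·(F−K) with t = 1/2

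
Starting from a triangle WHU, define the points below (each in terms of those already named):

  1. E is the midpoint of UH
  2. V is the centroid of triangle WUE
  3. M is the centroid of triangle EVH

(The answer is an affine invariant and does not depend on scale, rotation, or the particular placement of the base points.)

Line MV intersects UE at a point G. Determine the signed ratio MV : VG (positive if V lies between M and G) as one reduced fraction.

Set W = (0, 0), H = (1, 0), U = (0, 1); any affine frame gives the same invariant.
1. E is the midpoint of UH ⇒ E = (1/2, 1/2)
2. V is the centroid of triangle WUE ⇒ V = (1/6, 1/2)
3. M is the centroid of triangle EVH ⇒ M = (5/9, 1/3)
line MV meets UE at G = (3/4, 1/4)
V = M + t·(G−M) with t = -2, so MV:VG = -2:3

MV:VG = -2/3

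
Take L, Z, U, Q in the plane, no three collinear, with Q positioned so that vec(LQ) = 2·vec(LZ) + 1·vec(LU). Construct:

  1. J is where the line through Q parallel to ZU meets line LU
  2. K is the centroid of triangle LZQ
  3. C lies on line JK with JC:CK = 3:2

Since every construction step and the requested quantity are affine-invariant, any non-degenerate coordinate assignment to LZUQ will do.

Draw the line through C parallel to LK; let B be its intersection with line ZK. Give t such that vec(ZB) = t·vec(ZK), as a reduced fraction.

Set L = (0, 0), Z = (1, 0), U = (0, 1), Q = (2, 1); any affine frame gives the same invariant.
1. J is where the line through Q parallel to ZU meets line LU ⇒ J = (0, 3)
2. K is the centroid of triangle LZQ ⇒ K = (1, 1/3)
3. C lies on line JK with JC:CK = 3:2 ⇒ C = (3/5, 7/5)
through C parallel to LK: direction (1, 1/3); meets ZK at B = (1, 23/15)
B = Z + t·(K−Z) with t = 23/5

t = 23/5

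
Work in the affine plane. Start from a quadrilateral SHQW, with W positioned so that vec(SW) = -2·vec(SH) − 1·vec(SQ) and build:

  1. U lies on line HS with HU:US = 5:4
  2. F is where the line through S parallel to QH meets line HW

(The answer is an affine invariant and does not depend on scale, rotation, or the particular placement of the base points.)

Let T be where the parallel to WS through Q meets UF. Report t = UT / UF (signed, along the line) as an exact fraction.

Work in coordinates with S = (0, 0), H = (1, 0), Q = (0, 1), W = (-2, -1).
1. U lies on line HS with HU:US = 5:4 ⇒ U = (4/9, 0)
2. F is where the line through S parallel to QH meets line HW ⇒ F = (1/4, -1/4)
through Q parallel to WS: direction (2, 1); meets UF at T = (2, 2)
T = U + t·(F−U) with t = -8

t = -8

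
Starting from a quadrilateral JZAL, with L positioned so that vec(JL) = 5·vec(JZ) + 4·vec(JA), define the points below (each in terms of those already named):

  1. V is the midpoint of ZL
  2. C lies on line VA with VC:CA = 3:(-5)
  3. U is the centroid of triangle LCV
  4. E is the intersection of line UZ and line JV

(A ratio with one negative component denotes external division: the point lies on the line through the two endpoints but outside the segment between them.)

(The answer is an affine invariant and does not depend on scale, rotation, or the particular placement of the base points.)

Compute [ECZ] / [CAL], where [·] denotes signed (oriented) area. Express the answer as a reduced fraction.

[ECZ]:[CAL] = 36/35

Work in coordinates with J = (0, 0), Z = (1, 0), A = (0, 1), L = (5, 4).
1. V is the midpoint of ZL ⇒ V = (3, 2)
2. C lies on line VA with VC:CA = 3:(-5) ⇒ C = (15/2, 7/2)
3. U is the centroid of triangle LCV ⇒ U = (31/6, 19/6)
4. E is the intersection of line UZ and line JV ⇒ E = (57/7, 38/7)
2·[ECZ] = -72/7, 2·[CAL] = -10
[ECZ]:[CAL] = -72/7:-10 = 36/35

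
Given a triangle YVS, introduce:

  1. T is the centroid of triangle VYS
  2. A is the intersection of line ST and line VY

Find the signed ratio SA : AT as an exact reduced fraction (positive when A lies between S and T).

Set Y = (0, 0), V = (1, 0), S = (0, 1); any affine frame gives the same invariant.
1. T is the centroid of triangle VYS ⇒ T = (1/3, 1/3)
2. A is the intersection of line ST and line VY ⇒ A = (1/2, 0)
A = S + t·(T−S) with t = 3/2, so SA:AT = t:(1−t) = 3/2:-1/2

SA:AT = -3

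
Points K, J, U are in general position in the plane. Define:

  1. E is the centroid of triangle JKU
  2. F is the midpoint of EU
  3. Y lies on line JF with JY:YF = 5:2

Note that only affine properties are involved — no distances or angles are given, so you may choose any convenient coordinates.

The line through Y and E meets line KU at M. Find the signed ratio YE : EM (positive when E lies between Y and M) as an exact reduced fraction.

YE:EM = 3/14

Choose coordinates K = (0, 0), J = (1, 0), U = (0, 1).
1. E is the centroid of triangle JKU ⇒ E = (1/3, 1/3)
2. F is the midpoint of EU ⇒ F = (1/6, 2/3)
3. Y lies on line JF with JY:YF = 5:2 ⇒ Y = (17/42, 10/21)
line YE meets KU at M = (0, -1/3)
E = Y + t·(M−Y) with t = 3/17, so YE:EM = 3/17:14/17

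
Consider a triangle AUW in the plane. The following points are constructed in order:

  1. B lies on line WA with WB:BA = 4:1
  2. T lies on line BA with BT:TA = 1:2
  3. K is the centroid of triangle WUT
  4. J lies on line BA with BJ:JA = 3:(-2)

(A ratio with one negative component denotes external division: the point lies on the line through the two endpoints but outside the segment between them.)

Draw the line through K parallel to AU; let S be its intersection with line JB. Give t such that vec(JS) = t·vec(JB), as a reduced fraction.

t = 35/27

Assign A = (0, 0), U = (1, 0), W = (0, 1) — the answer is frame-independent, so this choice is without loss of generality.
1. B lies on line WA with WB:BA = 4:1 ⇒ B = (0, 1/5)
2. T lies on line BA with BT:TA = 1:2 ⇒ T = (0, 2/15)
3. K is the centroid of triangle WUT ⇒ K = (1/3, 17/45)
4. J lies on line BA with BJ:JA = 3:(-2) ⇒ J = (0, -2/5)
through K parallel to AU: direction (1, 0); meets JB at S = (0, 17/45)
S = J + t·(B−J) with t = 35/27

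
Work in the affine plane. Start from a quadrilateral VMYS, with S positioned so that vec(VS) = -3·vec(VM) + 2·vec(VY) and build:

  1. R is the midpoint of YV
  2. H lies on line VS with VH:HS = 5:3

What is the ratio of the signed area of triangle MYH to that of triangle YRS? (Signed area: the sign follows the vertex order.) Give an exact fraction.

[MYH]:[YRS] = -13/12

Work in coordinates with V = (0, 0), M = (1, 0), Y = (0, 1), S = (-3, 2).
1. R is the midpoint of YV ⇒ R = (0, 1/2)
2. H lies on line VS with VH:HS = 5:3 ⇒ H = (-15/8, 5/4)
2·[MYH] = 13/8, 2·[YRS] = -3/2
[MYH]:[YRS] = 13/8:-3/2 = -13/12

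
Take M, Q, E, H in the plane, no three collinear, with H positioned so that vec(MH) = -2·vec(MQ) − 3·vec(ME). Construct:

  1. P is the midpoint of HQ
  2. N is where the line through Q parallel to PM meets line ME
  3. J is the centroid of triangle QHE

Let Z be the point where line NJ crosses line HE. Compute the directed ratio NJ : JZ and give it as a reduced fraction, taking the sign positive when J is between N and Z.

Work in coordinates with M = (0, 0), Q = (1, 0), E = (0, 1), H = (-2, -3).
1. P is the midpoint of HQ ⇒ P = (-1/2, -3/2)
2. N is where the line through Q parallel to PM meets line ME ⇒ N = (0, -3)
3. J is the centroid of triangle QHE ⇒ J = (-1/3, -2/3)
line NJ meets HE at Z = (-4/9, 1/9)
J = N + t·(Z−N) with t = 3/4, so NJ:JZ = 3/4:1/4

NJ:JZ = 3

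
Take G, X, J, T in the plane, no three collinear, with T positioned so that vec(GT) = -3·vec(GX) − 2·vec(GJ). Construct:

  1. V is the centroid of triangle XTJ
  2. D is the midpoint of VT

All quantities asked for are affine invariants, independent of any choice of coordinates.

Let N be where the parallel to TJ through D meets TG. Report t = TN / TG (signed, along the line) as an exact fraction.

Choose coordinates G = (0, 0), X = (1, 0), J = (0, 1), T = (-3, -2).
1. V is the centroid of triangle XTJ ⇒ V = (-2/3, -1/3)
2. D is the midpoint of VT ⇒ D = (-11/6, -7/6)
through D parallel to TJ: direction (3, 3); meets TG at N = (-2, -4/3)
N = T + t·(G−T) with t = 1/3

t = 1/3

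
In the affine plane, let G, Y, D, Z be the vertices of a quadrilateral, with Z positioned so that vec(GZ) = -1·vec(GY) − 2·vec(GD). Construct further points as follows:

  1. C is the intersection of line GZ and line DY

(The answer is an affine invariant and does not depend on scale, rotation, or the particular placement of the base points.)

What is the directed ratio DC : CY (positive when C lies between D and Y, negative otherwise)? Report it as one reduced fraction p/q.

Work in coordinates with G = (0, 0), Y = (1, 0), D = (0, 1), Z = (-1, -2).
1. C is the intersection of line GZ and line DY ⇒ C = (1/3, 2/3)
C = D + t·(Y−D) with t = 1/3, so DC:CY = t:(1−t) = 1/3:2/3

DC:CY = 1/2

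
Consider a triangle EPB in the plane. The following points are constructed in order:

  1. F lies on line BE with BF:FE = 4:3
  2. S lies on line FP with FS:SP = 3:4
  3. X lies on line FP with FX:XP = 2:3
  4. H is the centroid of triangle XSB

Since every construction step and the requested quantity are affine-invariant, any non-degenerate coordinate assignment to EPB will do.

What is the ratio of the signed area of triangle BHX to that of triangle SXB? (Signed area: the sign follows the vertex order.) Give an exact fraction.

Choose coordinates E = (0, 0), P = (1, 0), B = (0, 1).
1. F lies on line BE with BF:FE = 4:3 ⇒ F = (0, 3/7)
2. S lies on line FP with FS:SP = 3:4 ⇒ S = (3/7, 12/49)
3. X lies on line FP with FX:XP = 2:3 ⇒ X = (2/5, 9/35)
4. H is the centroid of triangle XSB ⇒ H = (29/105, 368/735)
2·[BHX] = -4/735, 2·[SXB] = -4/245
[BHX]:[SXB] = -4/735:-4/245 = 1/3

[BHX]:[SXB] = 1/3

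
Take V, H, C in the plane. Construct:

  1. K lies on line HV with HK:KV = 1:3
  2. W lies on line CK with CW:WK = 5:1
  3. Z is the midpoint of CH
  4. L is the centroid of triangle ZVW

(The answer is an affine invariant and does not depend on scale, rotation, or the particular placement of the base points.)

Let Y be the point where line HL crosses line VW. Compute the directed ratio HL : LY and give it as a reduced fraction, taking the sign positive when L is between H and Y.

Set V = (0, 0), H = (1, 0), C = (0, 1); any affine frame gives the same invariant.
1. K lies on line HV with HK:KV = 1:3 ⇒ K = (3/4, 0)
2. W lies on line CK with CW:WK = 5:1 ⇒ W = (5/8, 1/6)
3. Z is the midpoint of CH ⇒ Z = (1/2, 1/2)
4. L is the centroid of triangle ZVW ⇒ L = (3/8, 2/9)
line HL meets VW at Y = (4/7, 16/105)
L = H + t·(Y−H) with t = 35/24, so HL:LY = 35/24:-11/24

HL:LY = -35/11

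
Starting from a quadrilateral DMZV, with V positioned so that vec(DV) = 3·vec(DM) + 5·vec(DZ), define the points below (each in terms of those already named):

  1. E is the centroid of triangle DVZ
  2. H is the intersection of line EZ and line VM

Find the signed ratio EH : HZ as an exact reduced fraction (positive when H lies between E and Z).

Work in coordinates with D = (0, 0), M = (1, 0), Z = (0, 1), V = (3, 5).
1. E is the centroid of triangle DVZ ⇒ E = (1, 2)
2. H is the intersection of line EZ and line VM ⇒ H = (7/3, 10/3)
H = E + t·(Z−E) with t = -4/3, so EH:HZ = t:(1−t) = -4/3:7/3

EH:HZ = -4/7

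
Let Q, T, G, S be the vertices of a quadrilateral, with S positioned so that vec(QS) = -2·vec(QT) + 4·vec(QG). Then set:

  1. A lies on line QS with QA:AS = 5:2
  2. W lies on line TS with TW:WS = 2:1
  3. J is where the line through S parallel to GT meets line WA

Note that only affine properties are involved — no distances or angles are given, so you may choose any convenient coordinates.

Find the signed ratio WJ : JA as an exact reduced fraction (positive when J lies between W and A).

Choose coordinates Q = (0, 0), T = (1, 0), G = (0, 1), S = (-2, 4).
1. A lies on line QS with QA:AS = 5:2 ⇒ A = (-10/7, 20/7)
2. W lies on line TS with TW:WS = 2:1 ⇒ W = (-1, 8/3)
3. J is where the line through S parallel to GT meets line WA ⇒ J = (-2/5, 12/5)
J = W + t·(A−W) with t = -7/5, so WJ:JA = t:(1−t) = -7/5:12/5

WJ:JA = -7/12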